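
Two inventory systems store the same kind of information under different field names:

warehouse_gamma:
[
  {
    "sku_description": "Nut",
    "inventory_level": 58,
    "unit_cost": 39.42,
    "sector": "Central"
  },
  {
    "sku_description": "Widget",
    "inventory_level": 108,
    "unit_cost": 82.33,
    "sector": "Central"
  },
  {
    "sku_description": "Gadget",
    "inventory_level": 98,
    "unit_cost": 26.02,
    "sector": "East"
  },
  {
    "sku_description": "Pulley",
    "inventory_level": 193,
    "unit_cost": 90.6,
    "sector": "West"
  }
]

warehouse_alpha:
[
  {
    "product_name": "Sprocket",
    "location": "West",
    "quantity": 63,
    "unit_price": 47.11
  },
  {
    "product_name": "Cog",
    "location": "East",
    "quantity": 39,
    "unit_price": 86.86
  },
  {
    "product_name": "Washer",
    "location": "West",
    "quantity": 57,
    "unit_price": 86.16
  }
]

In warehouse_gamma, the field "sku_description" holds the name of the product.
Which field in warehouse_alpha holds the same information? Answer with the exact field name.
product_name

In warehouse_gamma, "sku_description" holds the name of the product.
The fields in warehouse_alpha are: "product_name", "location", "quantity", "unit_price".
"product_name" is the match: the name refers to the same concept and its values are product-name strings (e.g. 'Cog', 'Sprocket').
The other fields ("location", "quantity", "unit_price") hold different kinds of data.

So "sku_description" in warehouse_gamma corresponds to "product_name" in warehouse_alpha.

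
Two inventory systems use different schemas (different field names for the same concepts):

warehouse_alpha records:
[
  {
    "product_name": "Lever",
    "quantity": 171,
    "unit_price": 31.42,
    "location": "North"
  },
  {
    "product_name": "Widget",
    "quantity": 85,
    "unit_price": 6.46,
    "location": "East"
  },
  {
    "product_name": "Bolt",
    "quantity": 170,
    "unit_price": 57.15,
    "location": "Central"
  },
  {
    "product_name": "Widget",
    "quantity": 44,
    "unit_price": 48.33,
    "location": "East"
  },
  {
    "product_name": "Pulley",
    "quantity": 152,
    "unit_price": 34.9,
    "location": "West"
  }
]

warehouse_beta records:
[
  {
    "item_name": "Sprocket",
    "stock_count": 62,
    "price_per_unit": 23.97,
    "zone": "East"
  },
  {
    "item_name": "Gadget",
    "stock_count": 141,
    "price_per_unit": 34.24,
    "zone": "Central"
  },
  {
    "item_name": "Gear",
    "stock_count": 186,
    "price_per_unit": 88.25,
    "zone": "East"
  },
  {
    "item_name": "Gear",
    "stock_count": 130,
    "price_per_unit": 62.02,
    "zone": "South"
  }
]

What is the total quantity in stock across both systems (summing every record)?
1141

To reconcile these schemas, identify the field holding the quantity in stock in each system:
1. In warehouse_alpha it is "quantity"
2. In warehouse_beta it is "stock_count"

From warehouse_alpha: 171 + 85 + 170 + 44 + 152 = 622
From warehouse_beta: 62 + 141 + 186 + 130 = 519

Total: 622 + 519 = 1141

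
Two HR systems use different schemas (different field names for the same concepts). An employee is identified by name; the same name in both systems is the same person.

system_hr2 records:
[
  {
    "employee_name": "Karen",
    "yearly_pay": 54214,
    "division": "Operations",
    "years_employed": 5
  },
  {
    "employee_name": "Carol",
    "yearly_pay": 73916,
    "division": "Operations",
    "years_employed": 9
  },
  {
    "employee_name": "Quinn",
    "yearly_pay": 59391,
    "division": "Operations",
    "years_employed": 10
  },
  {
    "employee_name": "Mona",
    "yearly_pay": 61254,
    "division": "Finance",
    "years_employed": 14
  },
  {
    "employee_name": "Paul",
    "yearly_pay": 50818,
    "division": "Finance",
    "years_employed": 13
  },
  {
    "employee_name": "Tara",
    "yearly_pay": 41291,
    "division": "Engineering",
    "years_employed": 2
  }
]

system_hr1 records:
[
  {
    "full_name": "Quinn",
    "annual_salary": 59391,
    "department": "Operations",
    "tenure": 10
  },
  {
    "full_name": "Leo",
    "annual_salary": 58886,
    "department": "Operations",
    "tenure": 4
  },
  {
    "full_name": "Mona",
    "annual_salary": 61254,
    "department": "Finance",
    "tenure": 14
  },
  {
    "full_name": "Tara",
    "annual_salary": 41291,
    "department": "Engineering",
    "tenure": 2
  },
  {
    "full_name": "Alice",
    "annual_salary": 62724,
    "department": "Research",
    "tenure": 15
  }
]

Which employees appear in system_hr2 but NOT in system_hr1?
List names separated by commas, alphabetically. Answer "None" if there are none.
Carol, Karen, Paul

Schema mapping: "employee_name" (system_hr2) = "full_name" (system_hr1) = employee name

Names in system_hr2: ['Carol', 'Karen', 'Mona', 'Paul', 'Quinn', 'Tara']
Names in system_hr1: ['Alice', 'Leo', 'Mona', 'Quinn', 'Tara']

In system_hr2 but not system_hr1: ['Carol', 'Karen', 'Paul']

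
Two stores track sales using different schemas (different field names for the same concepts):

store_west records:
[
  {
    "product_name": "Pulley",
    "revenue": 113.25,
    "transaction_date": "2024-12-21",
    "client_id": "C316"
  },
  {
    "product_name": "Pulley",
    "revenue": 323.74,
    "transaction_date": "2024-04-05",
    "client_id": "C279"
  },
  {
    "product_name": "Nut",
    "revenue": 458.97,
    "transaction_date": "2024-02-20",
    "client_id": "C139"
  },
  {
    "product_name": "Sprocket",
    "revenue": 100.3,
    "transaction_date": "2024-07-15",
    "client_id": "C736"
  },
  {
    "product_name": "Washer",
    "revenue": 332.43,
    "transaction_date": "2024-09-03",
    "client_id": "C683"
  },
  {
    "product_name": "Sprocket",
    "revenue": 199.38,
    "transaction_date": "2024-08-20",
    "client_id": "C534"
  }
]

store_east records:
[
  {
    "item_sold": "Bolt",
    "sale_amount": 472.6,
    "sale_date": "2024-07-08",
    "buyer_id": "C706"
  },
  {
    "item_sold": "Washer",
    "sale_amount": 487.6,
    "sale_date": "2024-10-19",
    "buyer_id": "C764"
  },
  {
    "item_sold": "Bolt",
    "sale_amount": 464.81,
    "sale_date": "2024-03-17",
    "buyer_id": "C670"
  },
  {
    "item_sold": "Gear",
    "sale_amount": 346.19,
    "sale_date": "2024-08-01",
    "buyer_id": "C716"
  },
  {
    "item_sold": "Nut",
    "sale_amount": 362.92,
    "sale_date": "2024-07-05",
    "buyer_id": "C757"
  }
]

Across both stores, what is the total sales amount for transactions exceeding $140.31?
3448.64

Schema mapping: "revenue" (store_west) = "sale_amount" (store_east) = sale amount

Sum of sales > $140.31 in store_west: 1314.52
Sum of sales > $140.31 in store_east: 2134.12

Total: 1314.52 + 2134.12 = 3448.64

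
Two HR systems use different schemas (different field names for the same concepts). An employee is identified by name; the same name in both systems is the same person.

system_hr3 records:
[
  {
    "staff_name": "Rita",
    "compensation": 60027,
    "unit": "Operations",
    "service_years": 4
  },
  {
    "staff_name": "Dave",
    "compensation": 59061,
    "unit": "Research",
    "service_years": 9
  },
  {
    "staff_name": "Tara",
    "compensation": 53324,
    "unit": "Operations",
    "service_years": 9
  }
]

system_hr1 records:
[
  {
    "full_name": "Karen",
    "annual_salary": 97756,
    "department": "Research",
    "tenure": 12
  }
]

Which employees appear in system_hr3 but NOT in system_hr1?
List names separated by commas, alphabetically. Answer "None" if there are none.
Dave, Rita, Tara

Schema mapping: "staff_name" (system_hr3) = "full_name" (system_hr1) = employee name

Names in system_hr3: ['Dave', 'Rita', 'Tara']
Names in system_hr1: ['Karen']

In system_hr3 but not system_hr1: ['Dave', 'Rita', 'Tara']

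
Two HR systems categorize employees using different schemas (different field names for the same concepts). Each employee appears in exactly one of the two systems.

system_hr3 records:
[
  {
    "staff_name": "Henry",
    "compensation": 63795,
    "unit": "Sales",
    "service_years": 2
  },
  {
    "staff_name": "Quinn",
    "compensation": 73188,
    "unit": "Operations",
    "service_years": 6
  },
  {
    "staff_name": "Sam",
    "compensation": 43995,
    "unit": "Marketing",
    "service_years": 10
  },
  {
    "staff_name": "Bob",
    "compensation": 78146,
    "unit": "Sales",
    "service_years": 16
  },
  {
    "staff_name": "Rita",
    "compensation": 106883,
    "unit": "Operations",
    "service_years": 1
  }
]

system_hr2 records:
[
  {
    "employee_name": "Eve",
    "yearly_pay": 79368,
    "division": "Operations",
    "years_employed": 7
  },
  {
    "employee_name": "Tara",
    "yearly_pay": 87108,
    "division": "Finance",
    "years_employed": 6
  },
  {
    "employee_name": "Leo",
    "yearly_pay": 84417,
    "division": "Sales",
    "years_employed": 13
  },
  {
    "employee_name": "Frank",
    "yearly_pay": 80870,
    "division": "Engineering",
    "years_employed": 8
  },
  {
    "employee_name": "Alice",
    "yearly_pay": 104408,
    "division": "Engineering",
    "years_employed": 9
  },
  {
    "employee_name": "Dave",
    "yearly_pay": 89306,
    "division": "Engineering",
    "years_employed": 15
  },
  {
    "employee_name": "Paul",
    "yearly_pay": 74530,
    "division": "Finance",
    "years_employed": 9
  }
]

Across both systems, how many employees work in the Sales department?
3

Schema mapping: "unit" (system_hr3) = "division" (system_hr2) = department

Sales employees in system_hr3: 2
Sales employees in system_hr2: 1

Total in Sales: 2 + 1 = 3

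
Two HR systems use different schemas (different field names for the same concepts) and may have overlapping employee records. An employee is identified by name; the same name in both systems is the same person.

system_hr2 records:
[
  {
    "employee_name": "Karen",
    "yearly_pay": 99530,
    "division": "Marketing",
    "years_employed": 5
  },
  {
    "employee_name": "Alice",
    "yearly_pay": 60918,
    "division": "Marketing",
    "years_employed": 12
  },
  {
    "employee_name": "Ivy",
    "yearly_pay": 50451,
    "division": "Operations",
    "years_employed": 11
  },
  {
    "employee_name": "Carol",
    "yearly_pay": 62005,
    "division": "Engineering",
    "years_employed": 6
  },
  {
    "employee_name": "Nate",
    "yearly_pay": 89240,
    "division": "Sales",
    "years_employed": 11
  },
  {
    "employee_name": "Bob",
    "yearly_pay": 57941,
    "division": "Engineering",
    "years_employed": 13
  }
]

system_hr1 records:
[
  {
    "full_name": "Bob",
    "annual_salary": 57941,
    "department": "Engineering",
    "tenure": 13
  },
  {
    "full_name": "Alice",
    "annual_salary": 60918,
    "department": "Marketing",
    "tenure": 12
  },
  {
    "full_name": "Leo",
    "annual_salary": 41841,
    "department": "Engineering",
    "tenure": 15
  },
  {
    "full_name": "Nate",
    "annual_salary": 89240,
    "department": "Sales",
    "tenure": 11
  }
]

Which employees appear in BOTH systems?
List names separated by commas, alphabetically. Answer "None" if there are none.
Alice, Bob, Nate

Schema mapping: "employee_name" (system_hr2) = "full_name" (system_hr1) = employee name

Names in system_hr2: ['Alice', 'Bob', 'Carol', 'Ivy', 'Karen', 'Nate']
Names in system_hr1: ['Alice', 'Bob', 'Leo', 'Nate']

Intersection: ['Alice', 'Bob', 'Nate']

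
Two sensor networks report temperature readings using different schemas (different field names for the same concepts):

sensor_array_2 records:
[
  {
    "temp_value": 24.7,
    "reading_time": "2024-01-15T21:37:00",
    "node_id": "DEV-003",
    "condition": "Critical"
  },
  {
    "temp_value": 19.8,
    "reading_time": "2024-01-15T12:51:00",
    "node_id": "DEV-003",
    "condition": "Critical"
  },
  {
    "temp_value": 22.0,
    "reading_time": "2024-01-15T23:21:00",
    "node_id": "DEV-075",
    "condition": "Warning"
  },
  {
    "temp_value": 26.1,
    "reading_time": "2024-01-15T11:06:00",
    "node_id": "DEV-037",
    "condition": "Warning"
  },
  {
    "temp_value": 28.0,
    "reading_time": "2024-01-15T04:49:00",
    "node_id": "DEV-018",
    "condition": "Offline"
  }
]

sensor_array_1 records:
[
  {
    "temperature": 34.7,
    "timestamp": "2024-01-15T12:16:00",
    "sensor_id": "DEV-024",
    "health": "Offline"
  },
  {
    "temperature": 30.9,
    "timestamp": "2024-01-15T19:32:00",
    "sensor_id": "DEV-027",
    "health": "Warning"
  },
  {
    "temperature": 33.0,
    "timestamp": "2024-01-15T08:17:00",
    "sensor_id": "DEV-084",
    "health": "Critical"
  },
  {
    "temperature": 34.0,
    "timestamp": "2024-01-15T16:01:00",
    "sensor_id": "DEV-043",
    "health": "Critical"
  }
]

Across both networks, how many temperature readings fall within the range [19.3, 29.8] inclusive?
5

Schema mapping: "temp_value" (sensor_array_2) = "temperature" (sensor_array_1) = temperature

Readings in [19.3, 29.8] from sensor_array_2: 5
Readings in [19.3, 29.8] from sensor_array_1: 0

Total count: 5 + 0 = 5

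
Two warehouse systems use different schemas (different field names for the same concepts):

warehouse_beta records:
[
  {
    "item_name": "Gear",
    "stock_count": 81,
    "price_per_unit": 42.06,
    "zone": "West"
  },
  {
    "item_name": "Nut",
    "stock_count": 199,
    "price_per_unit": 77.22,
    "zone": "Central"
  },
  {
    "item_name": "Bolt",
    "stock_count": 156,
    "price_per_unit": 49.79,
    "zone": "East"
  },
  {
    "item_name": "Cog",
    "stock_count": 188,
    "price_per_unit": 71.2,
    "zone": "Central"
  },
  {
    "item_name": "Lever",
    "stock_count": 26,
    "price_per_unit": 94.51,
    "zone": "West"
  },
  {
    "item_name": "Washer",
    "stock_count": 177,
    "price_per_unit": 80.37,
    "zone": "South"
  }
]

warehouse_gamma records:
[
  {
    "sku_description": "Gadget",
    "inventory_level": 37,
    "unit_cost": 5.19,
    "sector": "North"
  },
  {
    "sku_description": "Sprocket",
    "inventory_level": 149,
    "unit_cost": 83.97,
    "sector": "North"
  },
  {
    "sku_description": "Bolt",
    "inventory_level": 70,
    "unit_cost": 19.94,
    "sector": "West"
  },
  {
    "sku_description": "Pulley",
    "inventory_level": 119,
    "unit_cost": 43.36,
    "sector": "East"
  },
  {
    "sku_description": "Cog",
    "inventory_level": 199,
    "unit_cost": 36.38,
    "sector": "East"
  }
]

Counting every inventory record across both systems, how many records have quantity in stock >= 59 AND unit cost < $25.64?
1

Schema mappings:
- "stock_count" (warehouse_beta) = "inventory_level" (warehouse_gamma) = quantity
- "price_per_unit" (warehouse_beta) = "unit_cost" (warehouse_gamma) = unit cost

Records meeting both conditions in warehouse_beta: 0
Records meeting both conditions in warehouse_gamma: 1

Total: 0 + 1 = 1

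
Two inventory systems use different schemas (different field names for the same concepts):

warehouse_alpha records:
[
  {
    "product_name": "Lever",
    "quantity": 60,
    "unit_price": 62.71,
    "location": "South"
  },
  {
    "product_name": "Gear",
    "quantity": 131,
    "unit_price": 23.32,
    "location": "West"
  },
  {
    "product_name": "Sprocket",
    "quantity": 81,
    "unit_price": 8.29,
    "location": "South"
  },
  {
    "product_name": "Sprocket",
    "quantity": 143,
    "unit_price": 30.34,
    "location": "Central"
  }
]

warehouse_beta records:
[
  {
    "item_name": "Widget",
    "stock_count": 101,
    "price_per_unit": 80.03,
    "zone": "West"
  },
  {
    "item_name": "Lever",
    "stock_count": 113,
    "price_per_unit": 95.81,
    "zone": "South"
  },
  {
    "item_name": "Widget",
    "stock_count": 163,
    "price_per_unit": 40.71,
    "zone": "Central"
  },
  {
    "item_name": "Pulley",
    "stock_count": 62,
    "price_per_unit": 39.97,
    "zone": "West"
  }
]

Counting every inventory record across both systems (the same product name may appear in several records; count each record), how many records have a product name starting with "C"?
0

Schema mapping: "product_name" (warehouse_alpha) = "item_name" (warehouse_beta) = product name

Records with product name starting with "C" in warehouse_alpha: 0
Records with product name starting with "C" in warehouse_beta: 0

Total: 0 + 0 = 0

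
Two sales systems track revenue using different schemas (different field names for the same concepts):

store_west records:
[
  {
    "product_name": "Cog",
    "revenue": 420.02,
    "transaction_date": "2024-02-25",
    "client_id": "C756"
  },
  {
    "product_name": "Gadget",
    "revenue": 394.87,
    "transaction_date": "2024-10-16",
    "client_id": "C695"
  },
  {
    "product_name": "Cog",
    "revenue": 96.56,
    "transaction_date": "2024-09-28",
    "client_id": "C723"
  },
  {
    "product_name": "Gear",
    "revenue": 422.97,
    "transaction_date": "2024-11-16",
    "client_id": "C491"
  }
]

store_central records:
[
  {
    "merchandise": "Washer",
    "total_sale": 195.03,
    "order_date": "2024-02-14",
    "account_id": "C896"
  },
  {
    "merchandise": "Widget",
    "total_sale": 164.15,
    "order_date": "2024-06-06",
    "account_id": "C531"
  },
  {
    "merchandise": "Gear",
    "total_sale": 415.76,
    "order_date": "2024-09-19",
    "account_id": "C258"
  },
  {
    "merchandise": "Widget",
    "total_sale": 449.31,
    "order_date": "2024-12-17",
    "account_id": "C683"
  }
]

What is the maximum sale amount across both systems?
449.31

Reconcile: "revenue" (store_west) = "total_sale" (store_central) = sale amount

Maximum in store_west: 422.97
Maximum in store_central: 449.31

Overall maximum: max(422.97, 449.31) = 449.31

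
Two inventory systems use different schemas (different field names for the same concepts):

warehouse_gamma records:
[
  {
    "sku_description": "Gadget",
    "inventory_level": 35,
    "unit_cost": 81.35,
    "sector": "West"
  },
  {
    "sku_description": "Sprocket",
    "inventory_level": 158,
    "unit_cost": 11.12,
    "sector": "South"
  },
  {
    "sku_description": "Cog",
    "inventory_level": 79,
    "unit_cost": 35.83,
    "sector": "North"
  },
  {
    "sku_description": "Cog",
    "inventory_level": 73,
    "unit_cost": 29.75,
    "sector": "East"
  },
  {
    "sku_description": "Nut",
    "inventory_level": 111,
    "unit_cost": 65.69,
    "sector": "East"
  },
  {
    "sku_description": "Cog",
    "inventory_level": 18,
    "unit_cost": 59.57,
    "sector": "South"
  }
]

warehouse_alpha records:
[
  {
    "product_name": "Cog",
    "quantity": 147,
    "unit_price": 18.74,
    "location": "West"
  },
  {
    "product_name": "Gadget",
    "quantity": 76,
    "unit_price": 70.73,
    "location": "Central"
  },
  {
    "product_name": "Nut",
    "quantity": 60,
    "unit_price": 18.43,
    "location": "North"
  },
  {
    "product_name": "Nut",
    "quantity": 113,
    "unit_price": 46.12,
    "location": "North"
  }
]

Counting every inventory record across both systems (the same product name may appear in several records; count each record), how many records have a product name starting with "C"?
4

Schema mapping: "sku_description" (warehouse_gamma) = "product_name" (warehouse_alpha) = product name

Records with product name starting with "C" in warehouse_gamma: 3
Records with product name starting with "C" in warehouse_alpha: 1

Total: 3 + 1 = 4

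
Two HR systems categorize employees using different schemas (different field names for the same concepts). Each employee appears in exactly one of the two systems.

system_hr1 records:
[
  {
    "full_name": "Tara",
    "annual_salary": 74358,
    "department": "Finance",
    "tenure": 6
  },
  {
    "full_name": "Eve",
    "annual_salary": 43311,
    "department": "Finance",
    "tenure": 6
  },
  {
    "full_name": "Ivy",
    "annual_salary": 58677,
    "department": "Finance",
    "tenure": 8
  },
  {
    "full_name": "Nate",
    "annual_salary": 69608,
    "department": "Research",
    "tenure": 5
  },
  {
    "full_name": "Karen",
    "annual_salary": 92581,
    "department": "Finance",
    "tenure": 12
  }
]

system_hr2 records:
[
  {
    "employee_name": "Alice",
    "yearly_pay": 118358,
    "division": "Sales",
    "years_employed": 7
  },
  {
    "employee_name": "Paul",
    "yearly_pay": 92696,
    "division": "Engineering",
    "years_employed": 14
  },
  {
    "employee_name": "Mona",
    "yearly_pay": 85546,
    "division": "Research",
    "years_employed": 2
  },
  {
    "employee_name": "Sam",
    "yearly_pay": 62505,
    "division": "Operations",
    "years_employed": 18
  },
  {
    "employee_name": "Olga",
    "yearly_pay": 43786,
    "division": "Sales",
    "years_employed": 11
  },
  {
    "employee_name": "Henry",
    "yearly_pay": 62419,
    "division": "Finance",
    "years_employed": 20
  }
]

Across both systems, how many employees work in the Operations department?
1

Schema mapping: "department" (system_hr1) = "division" (system_hr2) = department

Operations employees in system_hr1: 0
Operations employees in system_hr2: 1

Total in Operations: 0 + 1 = 1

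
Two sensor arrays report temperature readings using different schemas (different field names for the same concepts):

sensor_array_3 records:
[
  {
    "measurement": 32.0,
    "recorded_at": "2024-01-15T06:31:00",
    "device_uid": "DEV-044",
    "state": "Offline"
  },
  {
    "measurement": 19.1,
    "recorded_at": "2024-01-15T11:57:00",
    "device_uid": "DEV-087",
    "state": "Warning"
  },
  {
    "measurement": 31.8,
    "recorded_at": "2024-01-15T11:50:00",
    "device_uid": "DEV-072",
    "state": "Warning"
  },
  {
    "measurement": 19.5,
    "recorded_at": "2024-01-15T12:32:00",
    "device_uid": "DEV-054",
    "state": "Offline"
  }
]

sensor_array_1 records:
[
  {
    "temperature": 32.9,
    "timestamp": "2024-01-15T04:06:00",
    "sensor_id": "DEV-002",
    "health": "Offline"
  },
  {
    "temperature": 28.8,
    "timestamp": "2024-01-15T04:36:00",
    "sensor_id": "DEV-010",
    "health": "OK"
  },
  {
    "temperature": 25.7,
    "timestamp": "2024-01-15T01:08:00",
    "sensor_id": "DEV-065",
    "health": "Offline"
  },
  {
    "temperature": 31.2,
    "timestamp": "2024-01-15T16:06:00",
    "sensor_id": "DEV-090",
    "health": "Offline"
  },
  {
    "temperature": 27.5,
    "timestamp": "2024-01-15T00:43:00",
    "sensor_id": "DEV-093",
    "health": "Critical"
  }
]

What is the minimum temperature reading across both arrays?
19.1

Schema mapping: "measurement" (sensor_array_3) = "temperature" (sensor_array_1) = temperature reading

Minimum in sensor_array_3: 19.1
Minimum in sensor_array_1: 25.7

Overall minimum: min(19.1, 25.7) = 19.1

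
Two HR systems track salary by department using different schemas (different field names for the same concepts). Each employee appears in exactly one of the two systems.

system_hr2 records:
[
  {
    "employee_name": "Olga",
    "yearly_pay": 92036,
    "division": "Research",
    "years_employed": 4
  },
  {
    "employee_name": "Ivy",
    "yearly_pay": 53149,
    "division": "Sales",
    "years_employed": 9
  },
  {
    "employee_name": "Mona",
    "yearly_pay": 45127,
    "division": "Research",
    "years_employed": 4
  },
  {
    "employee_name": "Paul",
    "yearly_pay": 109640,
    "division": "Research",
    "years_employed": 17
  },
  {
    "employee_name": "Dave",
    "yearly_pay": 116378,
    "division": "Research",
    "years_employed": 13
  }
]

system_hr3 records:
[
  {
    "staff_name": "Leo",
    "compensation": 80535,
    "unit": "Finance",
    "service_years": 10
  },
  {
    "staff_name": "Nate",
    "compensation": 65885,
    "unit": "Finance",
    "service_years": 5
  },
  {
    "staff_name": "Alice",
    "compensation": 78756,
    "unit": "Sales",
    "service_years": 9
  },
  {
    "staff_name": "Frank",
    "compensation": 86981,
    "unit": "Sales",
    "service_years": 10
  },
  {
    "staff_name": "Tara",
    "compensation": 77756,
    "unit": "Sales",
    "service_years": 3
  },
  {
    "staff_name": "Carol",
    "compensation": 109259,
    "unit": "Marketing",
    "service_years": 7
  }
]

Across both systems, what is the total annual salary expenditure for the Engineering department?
0

Schema mappings:
- "division" (system_hr2) = "unit" (system_hr3) = department
- "yearly_pay" (system_hr2) = "compensation" (system_hr3) = salary

Engineering salaries from system_hr2: 0
Engineering salaries from system_hr3: 0

Total: 0 + 0 = 0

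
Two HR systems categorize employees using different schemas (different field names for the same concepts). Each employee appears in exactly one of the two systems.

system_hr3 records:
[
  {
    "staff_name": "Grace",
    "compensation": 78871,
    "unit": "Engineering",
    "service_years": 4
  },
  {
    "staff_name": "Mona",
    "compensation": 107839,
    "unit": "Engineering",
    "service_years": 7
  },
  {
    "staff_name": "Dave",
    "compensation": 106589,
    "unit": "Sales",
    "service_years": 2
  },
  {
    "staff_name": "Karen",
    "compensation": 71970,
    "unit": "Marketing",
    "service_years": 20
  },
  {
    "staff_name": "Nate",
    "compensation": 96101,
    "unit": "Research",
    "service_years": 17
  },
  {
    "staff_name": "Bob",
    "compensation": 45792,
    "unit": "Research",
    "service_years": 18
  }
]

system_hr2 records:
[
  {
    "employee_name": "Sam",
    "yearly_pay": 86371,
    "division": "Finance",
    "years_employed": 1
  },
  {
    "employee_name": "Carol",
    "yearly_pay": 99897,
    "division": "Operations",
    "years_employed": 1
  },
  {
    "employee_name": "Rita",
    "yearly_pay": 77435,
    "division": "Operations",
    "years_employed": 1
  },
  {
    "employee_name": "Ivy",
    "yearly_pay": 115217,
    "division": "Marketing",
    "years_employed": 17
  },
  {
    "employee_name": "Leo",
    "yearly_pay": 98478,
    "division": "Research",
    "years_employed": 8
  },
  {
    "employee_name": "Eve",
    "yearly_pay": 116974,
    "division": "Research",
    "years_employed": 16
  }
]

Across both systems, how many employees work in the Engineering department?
2

Schema mapping: "unit" (system_hr3) = "division" (system_hr2) = department

Engineering employees in system_hr3: 2
Engineering employees in system_hr2: 0

Total in Engineering: 2 + 0 = 2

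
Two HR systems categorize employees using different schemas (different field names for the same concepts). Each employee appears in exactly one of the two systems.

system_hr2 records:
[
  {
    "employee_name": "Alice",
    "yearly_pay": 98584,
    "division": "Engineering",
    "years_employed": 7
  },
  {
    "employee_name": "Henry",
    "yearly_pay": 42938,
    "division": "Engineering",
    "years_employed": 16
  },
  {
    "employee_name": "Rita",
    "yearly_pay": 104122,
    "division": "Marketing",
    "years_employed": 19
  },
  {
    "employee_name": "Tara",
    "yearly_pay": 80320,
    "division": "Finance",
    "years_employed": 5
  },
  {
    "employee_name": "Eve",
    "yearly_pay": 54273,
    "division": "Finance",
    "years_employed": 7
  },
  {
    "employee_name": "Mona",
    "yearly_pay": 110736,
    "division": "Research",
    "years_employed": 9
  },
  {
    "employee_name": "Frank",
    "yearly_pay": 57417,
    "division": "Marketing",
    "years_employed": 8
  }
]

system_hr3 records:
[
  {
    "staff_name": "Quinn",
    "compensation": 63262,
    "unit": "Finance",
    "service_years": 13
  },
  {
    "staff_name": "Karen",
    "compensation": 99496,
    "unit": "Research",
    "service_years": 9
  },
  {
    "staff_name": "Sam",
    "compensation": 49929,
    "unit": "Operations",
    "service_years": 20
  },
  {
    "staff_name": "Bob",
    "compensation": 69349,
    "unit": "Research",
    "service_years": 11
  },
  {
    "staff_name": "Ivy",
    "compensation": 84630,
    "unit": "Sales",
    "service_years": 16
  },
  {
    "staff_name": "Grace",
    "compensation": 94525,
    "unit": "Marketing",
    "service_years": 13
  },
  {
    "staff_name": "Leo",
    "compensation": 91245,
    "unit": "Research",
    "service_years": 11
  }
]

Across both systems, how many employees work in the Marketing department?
3

Schema mapping: "division" (system_hr2) = "unit" (system_hr3) = department

Marketing employees in system_hr2: 2
Marketing employees in system_hr3: 1

Total in Marketing: 2 + 1 = 3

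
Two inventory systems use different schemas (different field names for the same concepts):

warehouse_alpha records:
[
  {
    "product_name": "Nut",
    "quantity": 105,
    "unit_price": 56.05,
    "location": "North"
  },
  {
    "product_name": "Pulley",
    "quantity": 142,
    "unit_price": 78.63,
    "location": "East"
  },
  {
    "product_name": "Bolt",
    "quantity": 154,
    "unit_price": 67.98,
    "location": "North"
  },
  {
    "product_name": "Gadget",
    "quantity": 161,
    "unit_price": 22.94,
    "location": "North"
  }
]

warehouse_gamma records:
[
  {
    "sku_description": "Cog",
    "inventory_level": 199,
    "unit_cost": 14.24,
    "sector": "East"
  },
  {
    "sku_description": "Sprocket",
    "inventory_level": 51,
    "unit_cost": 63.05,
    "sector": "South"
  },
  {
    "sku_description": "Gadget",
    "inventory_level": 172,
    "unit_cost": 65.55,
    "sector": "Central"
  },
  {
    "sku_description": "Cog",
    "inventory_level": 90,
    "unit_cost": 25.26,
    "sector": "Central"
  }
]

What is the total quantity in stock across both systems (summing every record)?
1074

To reconcile these schemas, identify the field holding the quantity in stock in each system:
1. In warehouse_alpha it is "quantity"
2. In warehouse_gamma it is "inventory_level"

From warehouse_alpha: 105 + 142 + 154 + 161 = 562
From warehouse_gamma: 199 + 51 + 172 + 90 = 512

Total: 562 + 512 = 1074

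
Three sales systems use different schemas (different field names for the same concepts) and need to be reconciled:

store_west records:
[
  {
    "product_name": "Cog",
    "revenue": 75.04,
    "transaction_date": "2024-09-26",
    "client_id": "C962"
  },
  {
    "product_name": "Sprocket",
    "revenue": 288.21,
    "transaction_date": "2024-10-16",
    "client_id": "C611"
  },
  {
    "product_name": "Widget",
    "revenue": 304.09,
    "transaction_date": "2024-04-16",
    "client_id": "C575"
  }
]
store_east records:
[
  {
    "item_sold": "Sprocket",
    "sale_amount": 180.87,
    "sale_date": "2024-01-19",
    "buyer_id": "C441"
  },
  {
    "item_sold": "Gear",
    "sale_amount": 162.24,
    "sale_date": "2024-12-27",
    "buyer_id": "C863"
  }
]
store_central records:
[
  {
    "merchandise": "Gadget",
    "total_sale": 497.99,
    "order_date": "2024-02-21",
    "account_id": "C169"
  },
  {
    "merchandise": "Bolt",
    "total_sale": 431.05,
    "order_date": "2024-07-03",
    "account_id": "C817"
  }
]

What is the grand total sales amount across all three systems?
1939.49

Schema reconciliation - all amount fields map to sale amount:

store_west (revenue): 667.34
store_east (sale_amount): 343.11
store_central (total_sale): 929.04

Grand total: 1939.49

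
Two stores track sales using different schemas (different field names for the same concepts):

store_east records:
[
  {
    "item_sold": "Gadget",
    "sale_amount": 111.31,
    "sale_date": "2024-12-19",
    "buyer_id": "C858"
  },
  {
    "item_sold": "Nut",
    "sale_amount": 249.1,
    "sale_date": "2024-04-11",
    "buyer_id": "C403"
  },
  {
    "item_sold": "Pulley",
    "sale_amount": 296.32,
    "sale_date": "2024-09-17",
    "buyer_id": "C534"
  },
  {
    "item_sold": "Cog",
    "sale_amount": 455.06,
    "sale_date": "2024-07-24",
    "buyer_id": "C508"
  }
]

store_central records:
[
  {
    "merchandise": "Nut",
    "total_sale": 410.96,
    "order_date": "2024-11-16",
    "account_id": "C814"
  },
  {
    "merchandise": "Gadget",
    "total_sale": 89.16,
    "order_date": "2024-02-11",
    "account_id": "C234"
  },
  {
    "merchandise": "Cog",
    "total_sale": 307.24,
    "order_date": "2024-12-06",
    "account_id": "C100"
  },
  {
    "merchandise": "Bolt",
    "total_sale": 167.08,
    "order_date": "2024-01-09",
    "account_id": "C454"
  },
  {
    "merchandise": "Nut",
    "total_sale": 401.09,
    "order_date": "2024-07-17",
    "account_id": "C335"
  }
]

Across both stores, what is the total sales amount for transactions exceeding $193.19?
2119.77

Schema mapping: "sale_amount" (store_east) = "total_sale" (store_central) = sale amount

Sum of sales > $193.19 in store_east: 1000.48
Sum of sales > $193.19 in store_central: 1119.29

Total: 1000.48 + 1119.29 = 2119.77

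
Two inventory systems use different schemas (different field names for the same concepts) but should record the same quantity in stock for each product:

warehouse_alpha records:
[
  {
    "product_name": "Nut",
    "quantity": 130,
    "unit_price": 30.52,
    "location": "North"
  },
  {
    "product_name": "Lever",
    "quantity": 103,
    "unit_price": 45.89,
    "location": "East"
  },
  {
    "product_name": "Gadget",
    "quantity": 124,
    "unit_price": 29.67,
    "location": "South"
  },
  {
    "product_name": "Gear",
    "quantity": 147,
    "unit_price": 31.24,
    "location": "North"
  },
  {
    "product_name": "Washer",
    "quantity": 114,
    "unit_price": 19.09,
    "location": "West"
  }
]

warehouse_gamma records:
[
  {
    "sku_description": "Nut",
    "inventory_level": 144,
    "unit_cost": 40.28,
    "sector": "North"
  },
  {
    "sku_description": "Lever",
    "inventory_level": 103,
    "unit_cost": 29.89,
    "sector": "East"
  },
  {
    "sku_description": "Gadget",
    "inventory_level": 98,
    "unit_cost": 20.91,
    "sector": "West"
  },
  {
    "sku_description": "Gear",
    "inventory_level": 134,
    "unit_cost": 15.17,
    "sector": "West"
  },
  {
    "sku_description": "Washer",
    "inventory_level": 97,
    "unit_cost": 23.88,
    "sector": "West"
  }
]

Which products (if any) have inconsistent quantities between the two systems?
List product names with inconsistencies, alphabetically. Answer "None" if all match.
Gadget, Gear, Nut, Washer

Schema mappings:
- "product_name" (warehouse_alpha) = "sku_description" (warehouse_gamma) = product name
- "quantity" (warehouse_alpha) = "inventory_level" (warehouse_gamma) = quantity

Comparison:
  Nut: 130 vs 144 - MISMATCH
  Lever: 103 vs 103 - MATCH
  Gadget: 124 vs 98 - MISMATCH
  Gear: 147 vs 134 - MISMATCH
  Washer: 114 vs 97 - MISMATCH

Products with inconsistencies: Gadget, Gear, Nut, Washer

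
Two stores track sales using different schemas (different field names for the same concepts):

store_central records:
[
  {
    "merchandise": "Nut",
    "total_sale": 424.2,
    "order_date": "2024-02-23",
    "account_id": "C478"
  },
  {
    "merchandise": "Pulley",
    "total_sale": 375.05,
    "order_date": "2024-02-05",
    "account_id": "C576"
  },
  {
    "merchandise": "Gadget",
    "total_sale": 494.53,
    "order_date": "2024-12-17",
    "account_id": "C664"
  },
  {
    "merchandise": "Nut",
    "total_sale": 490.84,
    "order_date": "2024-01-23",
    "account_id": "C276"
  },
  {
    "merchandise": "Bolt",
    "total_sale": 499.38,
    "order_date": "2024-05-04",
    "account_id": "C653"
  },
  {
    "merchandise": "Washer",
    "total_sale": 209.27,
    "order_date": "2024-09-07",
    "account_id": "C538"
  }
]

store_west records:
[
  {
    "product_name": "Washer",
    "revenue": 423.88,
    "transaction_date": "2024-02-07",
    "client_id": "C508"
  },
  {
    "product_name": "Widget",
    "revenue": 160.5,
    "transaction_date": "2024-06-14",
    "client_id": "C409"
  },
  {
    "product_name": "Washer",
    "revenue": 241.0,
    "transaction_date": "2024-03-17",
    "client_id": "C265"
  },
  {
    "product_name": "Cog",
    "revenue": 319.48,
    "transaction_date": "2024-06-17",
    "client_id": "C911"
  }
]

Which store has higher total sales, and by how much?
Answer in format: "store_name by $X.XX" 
store_central by $1348.41

Schema mapping: "total_sale" (store_central) = "revenue" (store_west) = sale amount

Total for store_central: 2493.27
Total for store_west: 1144.86

Difference: |2493.27 - 1144.86| = 1348.41
store_central has higher sales by $1348.41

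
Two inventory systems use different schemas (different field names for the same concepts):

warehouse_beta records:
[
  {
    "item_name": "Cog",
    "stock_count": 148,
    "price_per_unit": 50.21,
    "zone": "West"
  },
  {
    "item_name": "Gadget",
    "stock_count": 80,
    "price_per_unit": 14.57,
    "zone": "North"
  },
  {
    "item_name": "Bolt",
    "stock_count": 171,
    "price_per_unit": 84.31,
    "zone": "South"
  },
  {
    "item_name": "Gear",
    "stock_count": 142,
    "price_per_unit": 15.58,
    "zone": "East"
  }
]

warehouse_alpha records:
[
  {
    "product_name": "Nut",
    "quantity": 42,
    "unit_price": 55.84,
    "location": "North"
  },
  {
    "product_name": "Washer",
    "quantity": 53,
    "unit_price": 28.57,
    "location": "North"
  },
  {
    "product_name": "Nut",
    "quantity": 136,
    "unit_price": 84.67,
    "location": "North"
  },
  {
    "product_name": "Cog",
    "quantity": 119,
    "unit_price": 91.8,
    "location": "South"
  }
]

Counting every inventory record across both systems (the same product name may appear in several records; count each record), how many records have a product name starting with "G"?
2

Schema mapping: "item_name" (warehouse_beta) = "product_name" (warehouse_alpha) = product name

Records with product name starting with "G" in warehouse_beta: 2
Records with product name starting with "G" in warehouse_alpha: 0

Total: 2 + 0 = 2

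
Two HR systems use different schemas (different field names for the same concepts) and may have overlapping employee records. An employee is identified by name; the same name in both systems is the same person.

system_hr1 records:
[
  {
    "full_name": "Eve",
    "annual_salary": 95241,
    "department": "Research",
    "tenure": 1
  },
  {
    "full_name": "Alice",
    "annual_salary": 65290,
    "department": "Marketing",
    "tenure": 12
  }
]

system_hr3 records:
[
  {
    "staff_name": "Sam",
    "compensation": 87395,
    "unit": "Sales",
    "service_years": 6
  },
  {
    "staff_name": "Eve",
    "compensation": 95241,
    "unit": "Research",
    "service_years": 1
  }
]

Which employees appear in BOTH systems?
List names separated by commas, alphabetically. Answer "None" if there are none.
Eve

Schema mapping: "full_name" (system_hr1) = "staff_name" (system_hr3) = employee name

Names in system_hr1: ['Alice', 'Eve']
Names in system_hr3: ['Eve', 'Sam']

Intersection: ['Eve']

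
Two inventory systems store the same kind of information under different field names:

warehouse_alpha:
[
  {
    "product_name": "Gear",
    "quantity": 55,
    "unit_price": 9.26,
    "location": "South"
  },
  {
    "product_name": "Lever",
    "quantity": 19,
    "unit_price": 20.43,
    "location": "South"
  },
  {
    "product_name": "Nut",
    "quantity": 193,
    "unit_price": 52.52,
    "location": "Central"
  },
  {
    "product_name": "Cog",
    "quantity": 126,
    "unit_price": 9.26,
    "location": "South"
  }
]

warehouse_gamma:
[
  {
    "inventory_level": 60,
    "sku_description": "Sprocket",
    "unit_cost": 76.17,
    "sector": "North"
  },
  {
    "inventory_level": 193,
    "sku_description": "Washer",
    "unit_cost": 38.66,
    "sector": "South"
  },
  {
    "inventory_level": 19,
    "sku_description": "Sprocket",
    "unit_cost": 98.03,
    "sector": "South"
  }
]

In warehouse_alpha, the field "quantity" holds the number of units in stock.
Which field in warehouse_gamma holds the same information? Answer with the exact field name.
inventory_level

In warehouse_alpha, "quantity" holds the number of units in stock.
The fields in warehouse_gamma are: "inventory_level", "sku_description", "unit_cost", "sector".
"inventory_level" is the match: the name refers to the same concept and its values are whole-number counts (e.g. 60, 193).
The other fields ("sku_description", "unit_cost", "sector") hold different kinds of data.

So "quantity" in warehouse_alpha corresponds to "inventory_level" in warehouse_gamma.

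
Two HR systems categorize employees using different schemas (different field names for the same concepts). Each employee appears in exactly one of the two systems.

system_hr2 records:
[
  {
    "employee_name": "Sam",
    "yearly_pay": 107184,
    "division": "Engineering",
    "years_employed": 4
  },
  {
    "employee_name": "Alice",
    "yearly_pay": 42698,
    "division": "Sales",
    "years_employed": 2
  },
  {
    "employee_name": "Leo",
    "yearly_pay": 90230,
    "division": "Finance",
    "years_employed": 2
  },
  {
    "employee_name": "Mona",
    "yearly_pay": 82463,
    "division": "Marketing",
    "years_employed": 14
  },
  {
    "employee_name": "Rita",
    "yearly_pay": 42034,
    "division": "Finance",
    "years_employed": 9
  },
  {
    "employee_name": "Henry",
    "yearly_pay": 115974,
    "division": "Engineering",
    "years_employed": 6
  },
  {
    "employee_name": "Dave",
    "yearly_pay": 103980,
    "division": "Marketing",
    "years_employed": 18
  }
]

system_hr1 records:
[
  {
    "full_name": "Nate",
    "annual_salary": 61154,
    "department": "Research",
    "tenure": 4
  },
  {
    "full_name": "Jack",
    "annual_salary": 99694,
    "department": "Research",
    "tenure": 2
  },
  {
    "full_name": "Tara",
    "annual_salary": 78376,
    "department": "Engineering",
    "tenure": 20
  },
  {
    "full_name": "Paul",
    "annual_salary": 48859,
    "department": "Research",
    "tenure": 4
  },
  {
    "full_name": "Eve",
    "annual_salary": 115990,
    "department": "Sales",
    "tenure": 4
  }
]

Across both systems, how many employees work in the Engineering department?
3

Schema mapping: "division" (system_hr2) = "department" (system_hr1) = department

Engineering employees in system_hr2: 2
Engineering employees in system_hr1: 1

Total in Engineering: 2 + 1 = 3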